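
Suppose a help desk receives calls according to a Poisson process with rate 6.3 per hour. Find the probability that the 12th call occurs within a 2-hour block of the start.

Over the interval, μ = 6.3 × 2 = 12.6 (a 2-hour block = 2 hours).
The 12th arrival falls in the interval iff at least 12 events occur there: P(S_12 ≤ t) = P(N ≥ 12) = 1 − P(N ≤ 11) ≈ 0.6050.

0.6050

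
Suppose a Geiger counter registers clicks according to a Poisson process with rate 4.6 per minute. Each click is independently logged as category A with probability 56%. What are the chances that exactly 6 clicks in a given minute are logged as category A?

0.0309

Thinning: the clicks that are logged as category A themselves form a Poisson process with rate 0.56 × 4.6 = 2.576 per minute.
So μ = 2.576.
P(N = 6) = e^(−2.576) · 2.576^6/6! ≈ 0.0309.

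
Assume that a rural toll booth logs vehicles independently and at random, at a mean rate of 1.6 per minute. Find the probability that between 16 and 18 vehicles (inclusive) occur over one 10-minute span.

Over the interval, μ = 1.6 × 10 = 16 (a 10-minute span = 10 minutes).
P(16 ≤ N ≤ 18) = Σ_{j=16}^{18} e^(−16) · 16^j/j! ≈ 0.2756.

0.2756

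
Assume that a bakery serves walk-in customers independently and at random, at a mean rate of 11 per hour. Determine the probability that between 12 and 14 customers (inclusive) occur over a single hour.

0.2748

With mean μ = 11 per hour,
P(12 ≤ N ≤ 14) = Σ_{j=12}^{14} e^(−11) · 11^j/j! ≈ 0.2748.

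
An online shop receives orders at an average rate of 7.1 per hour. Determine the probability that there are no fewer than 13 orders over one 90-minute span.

0.2737

Over the interval, μ = 7.1 × 1.5 = 10.65 (a 90-minute span = 1.5 hours).
P(N ≥ 13) = 1 − P(N ≤ 12) = 1 − Σ_{j=0}^{12} e^(−μ) μ^j/j! ≈ 0.2737.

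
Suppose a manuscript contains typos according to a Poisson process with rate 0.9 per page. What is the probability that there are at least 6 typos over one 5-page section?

0.2971

Over the interval, μ = 0.9 × 5 = 4.5 (a 5-page section = 5 pages).
P(N ≥ 6) = 1 − P(N ≤ 5) = 1 − Σ_{j=0}^{5} e^(−μ) μ^j/j! ≈ 0.2971.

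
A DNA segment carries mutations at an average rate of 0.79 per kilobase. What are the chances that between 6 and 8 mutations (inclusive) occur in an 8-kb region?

0.4168

Over the interval, μ = 0.79 × 8 = 6.32 (an 8-kb region = 8 kilobases).
P(6 ≤ N ≤ 8) = Σ_{j=6}^{8} e^(−6.32) · 6.32^j/j! ≈ 0.4168.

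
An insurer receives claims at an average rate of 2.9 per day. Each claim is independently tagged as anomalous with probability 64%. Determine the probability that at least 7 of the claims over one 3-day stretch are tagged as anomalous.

Thinning: the claims that are tagged as anomalous themselves form a Poisson process with rate 0.64 × 2.9 = 1.856 per day.
Over the interval, μ = 1.856 × 3 = 5.568 (a 3-day stretch = 3 days).
P(N ≥ 7) = 1 − P(N ≤ 6) ≈ 0.3247.

0.3247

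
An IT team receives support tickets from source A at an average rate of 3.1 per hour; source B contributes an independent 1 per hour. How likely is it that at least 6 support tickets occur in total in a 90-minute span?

0.5781

Independent Poisson processes superpose: combined rate λ = 3.1 + 1 = 4.1 per hour.
Over the interval, μ = 4.1 × 1.5 = 6.15 (a 90-minute span = 1.5 hours).
P(N ≥ 6) = 1 − P(N ≤ 5) ≈ 0.5781.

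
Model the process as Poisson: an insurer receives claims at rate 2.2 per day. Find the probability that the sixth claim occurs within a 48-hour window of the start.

0.2801

Over the interval, μ = 2.2 × 2 = 4.4 (a 48-hour window = 2 days).
The sixth arrival falls in the interval iff at least 6 events occur there: P(S_6 ≤ t) = P(N ≥ 6) = 1 − P(N ≤ 5) ≈ 0.2801.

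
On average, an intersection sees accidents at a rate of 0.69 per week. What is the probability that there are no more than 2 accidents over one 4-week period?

0.4790

Over the interval, μ = 0.69 × 4 = 2.76 (a 4-week period = 4 weeks).
P(N ≤ 2) = Σ_{j=0}^{2} e^(−μ) μ^j/j! ≈ 0.4790.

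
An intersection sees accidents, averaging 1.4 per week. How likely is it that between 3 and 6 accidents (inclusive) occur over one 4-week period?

0.5879

Over the interval, μ = 1.4 × 4 = 5.6 (a 4-week period = 4 weeks).
P(3 ≤ N ≤ 6) = Σ_{j=3}^{6} e^(−5.6) · 5.6^j/j! ≈ 0.5879.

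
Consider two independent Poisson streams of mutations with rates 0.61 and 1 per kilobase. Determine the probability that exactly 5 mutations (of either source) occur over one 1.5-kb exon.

Independent Poisson processes superpose: combined rate λ = 0.61 + 1 = 1.61 per kilobase.
Over the interval, μ = 1.61 × 1.5 = 2.415 (a 1.5-kb exon = 1.5 kilobases).
P(N = 5) = e^(−2.415) · 2.415^5/5! ≈ 0.0612.

0.0612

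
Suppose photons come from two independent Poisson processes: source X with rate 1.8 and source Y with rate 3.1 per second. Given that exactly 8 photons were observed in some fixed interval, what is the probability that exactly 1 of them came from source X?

Given the total, each event is independently from source X with probability p = λ_X/(λ_X+λ_Y) = 1.8/4.9 ≈ 0.3673.
So K ~ Binomial(8, 1.8/4.9): P(K = 1) = C(8,1) · (1.8/4.9)^1 · (3.1/4.9)^7 ≈ 0.1192.

0.1192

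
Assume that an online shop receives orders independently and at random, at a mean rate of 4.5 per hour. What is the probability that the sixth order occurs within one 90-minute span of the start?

0.6662

Over the interval, μ = 4.5 × 1.5 = 6.75 (a 90-minute span = 1.5 hours).
The sixth arrival falls in the interval iff at least 6 events occur there: P(S_6 ≤ t) = P(N ≥ 6) = 1 − P(N ≤ 5) ≈ 0.6662.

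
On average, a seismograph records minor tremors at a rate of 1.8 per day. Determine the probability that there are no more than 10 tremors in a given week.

Over the interval, μ = 1.8 × 7 = 12.6 (a week = 7 days).
P(N ≤ 10) = Σ_{j=0}^{10} e^(−μ) μ^j/j! ≈ 0.2876.

0.2876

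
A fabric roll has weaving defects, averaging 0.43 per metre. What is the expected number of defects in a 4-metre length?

1.72

E[N] = λt = 0.43 × 4 = 1.72 (a 4-metre length = 4 metres).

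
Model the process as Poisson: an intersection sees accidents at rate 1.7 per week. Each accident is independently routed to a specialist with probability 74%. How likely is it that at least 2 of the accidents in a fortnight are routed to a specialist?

Thinning: the accidents that are routed to a specialist themselves form a Poisson process with rate 0.74 × 1.7 = 1.258 per week.
Over the interval, μ = 1.258 × 2 = 2.516 (a fortnight = 2 weeks).
P(N ≥ 2) = 1 − P(N ≤ 1) ≈ 0.7160.

0.7160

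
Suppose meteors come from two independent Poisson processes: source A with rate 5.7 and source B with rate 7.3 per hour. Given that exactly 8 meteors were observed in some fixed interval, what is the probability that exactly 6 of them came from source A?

Given the total, each event is independently from source A with probability p = λ_A/(λ_A+λ_B) = 5.7/13 ≈ 0.4385.
So K ~ Binomial(8, 5.7/13): P(K = 6) = C(8,6) · (5.7/13)^6 · (7.3/13)^2 ≈ 0.0627.

0.0627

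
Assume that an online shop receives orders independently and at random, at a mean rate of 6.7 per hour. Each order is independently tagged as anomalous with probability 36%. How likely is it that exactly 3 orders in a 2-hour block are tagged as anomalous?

Thinning: the orders that are tagged as anomalous themselves form a Poisson process with rate 0.36 × 6.7 = 2.412 per hour.
Over the interval, μ = 2.412 × 2 = 4.824 (a 2-hour block = 2 hours).
P(N = 3) = e^(−4.824) · 4.824^3/3! ≈ 0.1503.

0.1503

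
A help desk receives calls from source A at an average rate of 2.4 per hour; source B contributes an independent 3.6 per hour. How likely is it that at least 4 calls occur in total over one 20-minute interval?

0.1429

Independent Poisson processes superpose: combined rate λ = 2.4 + 3.6 = 6 per hour.
Over the interval, μ = 6 × 1/3 = 2 (a 20-minute interval = 1/3 hours).
P(N ≥ 4) = 1 − P(N ≤ 3) ≈ 0.1429.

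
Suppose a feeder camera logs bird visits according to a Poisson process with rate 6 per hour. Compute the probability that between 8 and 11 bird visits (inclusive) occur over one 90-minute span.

Over the interval, μ = 6 × 1.5 = 9 (a 90-minute span = 1.5 hours).
P(8 ≤ N ≤ 11) = Σ_{j=8}^{11} e^(−9) · 9^j/j! ≈ 0.4791.

0.4791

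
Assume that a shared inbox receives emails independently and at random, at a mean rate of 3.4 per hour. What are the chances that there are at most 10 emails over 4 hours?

Over the interval, μ = 3.4 × 4 = 13.6 (4 hours).
P(N ≤ 10) = Σ_{j=0}^{10} e^(−μ) μ^j/j! ≈ 0.2037.

0.2037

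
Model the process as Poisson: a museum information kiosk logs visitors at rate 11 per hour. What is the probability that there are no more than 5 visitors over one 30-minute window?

Over the interval, μ = 11 × 0.5 = 5.5 (a 30-minute window = 0.5 hours).
P(N ≤ 5) = Σ_{j=0}^{5} e^(−μ) μ^j/j! ≈ 0.5289.

0.5289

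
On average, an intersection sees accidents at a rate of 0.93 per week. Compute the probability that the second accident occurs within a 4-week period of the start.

0.8856

Over the interval, μ = 0.93 × 4 = 3.72 (a 4-week period = 4 weeks).
The second arrival falls in the interval iff at least 2 events occur there: P(S_2 ≤ t) = P(N ≥ 2) = 1 − P(N ≤ 1) ≈ 0.8856.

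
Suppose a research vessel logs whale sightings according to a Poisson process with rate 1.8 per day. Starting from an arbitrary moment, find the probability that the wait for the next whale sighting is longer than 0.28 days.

0.6041

The wait for the next event is exponential with rate λ = 1.8 per day.
P(T > 0.28) = e^(−λt) = e^(−1.8 × 0.28) = e^(−0.504) ≈ 0.6041.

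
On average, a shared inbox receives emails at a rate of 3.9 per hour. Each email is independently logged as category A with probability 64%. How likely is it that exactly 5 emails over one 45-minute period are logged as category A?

0.0295

Thinning: the emails that are logged as category A themselves form a Poisson process with rate 0.64 × 3.9 = 2.496 per hour.
Over the interval, μ = 2.496 × 0.75 = 1.872 (a 45-minute period = 0.75 hours).
P(N = 5) = e^(−1.872) · 1.872^5/5! ≈ 0.0295.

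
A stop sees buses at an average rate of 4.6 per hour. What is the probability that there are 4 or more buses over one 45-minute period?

0.4525

Over the interval, μ = 4.6 × 0.75 = 3.45 (a 45-minute period = 0.75 hours).
P(N ≥ 4) = 1 − P(N ≤ 3) = 1 − Σ_{j=0}^{3} e^(−μ) μ^j/j! ≈ 0.4525.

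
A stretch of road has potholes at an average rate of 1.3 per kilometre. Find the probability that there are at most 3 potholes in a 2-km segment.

0.7360

Over the interval, μ = 1.3 × 2 = 2.6 (a 2-km segment = 2 kilometres).
P(N ≤ 3) = Σ_{j=0}^{3} e^(−μ) μ^j/j! ≈ 0.7360.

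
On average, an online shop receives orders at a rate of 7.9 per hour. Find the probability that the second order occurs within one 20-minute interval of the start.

Over the interval, μ = 7.9 × 1/3 ≈ 2.63333 (a 20-minute interval = 1/3 hours).
The second arrival falls in the interval iff at least 2 events occur there: P(S_2 ≤ t) = P(N ≥ 2) = 1 − P(N ≤ 1) ≈ 0.7390.

0.7390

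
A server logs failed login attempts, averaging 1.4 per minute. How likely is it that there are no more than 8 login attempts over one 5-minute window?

0.7291

Over the interval, μ = 1.4 × 5 = 7 (a 5-minute window = 5 minutes).
P(N ≤ 8) = Σ_{j=0}^{8} e^(−μ) μ^j/j! ≈ 0.7291.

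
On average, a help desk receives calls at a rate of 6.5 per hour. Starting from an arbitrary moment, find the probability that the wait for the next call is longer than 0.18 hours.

0.3104

The wait for the next event is exponential with rate λ = 6.5 per hour.
P(T > 0.18) = e^(−λt) = e^(−6.5 × 0.18) = e^(−1.17) ≈ 0.3104.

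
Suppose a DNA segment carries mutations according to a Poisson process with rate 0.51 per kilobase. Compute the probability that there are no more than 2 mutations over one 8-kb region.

0.2266

Over the interval, μ = 0.51 × 8 = 4.08 (an 8-kb region = 8 kilobases).
P(N ≤ 2) = Σ_{j=0}^{2} e^(−μ) μ^j/j! ≈ 0.2266.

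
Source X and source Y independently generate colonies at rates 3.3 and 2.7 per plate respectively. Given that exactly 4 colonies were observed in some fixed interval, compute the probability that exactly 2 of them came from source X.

Given the total, each event is independently from source X with probability p = λ_X/(λ_X+λ_Y) = 3.3/6 = 0.5500.
So K ~ Binomial(4, 3.3/6): P(K = 2) = C(4,2) · (3.3/6)^2 · (2.7/6)^2 ≈ 0.3675.

0.3675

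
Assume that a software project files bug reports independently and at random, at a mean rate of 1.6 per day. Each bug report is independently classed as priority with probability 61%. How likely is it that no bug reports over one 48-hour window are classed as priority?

Thinning: the bug reports that are classed as priority themselves form a Poisson process with rate 0.61 × 1.6 = 0.976 per day.
Over the interval, μ = 0.976 × 2 = 1.952 (a 48-hour window = 2 days).
P(N = 0) = e^(−1.952) · 1.952^0/0! ≈ 0.1420.

0.1420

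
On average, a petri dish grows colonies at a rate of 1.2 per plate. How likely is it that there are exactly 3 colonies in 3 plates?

0.2125

Over the interval, μ = 1.2 × 3 = 3.6 (3 plates).
P(N = 3) = e^(−μ) μ^3/3! = e^(−3.6) · 3.6^3/6 ≈ 0.2125.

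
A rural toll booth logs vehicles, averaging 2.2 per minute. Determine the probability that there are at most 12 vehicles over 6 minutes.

Over the interval, μ = 2.2 × 6 = 13.2 (6 minutes).
P(N ≤ 12) = Σ_{j=0}^{12} e^(−μ) μ^j/j! ≈ 0.4413.

0.4413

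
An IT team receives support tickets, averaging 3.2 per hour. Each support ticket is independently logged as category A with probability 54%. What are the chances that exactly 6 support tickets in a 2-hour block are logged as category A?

Thinning: the support tickets that are logged as category A themselves form a Poisson process with rate 0.54 × 3.2 = 1.728 per hour.
Over the interval, μ = 1.728 × 2 = 3.456 (a 2-hour block = 2 hours).
P(N = 6) = e^(−3.456) · 3.456^6/6! ≈ 0.0747.

0.0747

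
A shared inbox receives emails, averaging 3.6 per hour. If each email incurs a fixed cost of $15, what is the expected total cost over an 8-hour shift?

$432

E[N] = 3.6 × 8 = 28.8 (an 8-hour shift = 8 hours); E[cost] = 28.8 × $15 = $432.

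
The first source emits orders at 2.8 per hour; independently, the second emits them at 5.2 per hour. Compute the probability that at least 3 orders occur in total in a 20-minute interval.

Independent Poisson processes superpose: combined rate λ = 2.8 + 5.2 = 8 per hour.
Over the interval, μ = 8 × 1/3 ≈ 2.66667 (a 20-minute interval = 1/3 hours).
P(N ≥ 3) = 1 − P(N ≤ 2) ≈ 0.4982.

0.4982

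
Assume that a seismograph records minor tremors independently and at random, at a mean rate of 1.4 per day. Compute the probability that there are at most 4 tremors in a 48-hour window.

Over the interval, μ = 1.4 × 2 = 2.8 (a 48-hour window = 2 days).
P(N ≤ 4) = Σ_{j=0}^{4} e^(−μ) μ^j/j! ≈ 0.8477.

0.8477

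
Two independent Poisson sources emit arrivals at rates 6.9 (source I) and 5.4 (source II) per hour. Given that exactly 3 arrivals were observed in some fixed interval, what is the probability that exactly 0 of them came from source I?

Given the total, each event is independently from source I with probability p = λ_I/(λ_I+λ_II) = 6.9/12.3 ≈ 0.5610.
So K ~ Binomial(3, 6.9/12.3): P(K = 0) = C(3,0) · (6.9/12.3)^0 · (5.4/12.3)^3 ≈ 0.0846.

0.0846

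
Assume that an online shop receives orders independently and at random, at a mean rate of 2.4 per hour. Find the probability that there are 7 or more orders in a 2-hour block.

0.2092

Over the interval, μ = 2.4 × 2 = 4.8 (a 2-hour block = 2 hours).
P(N ≥ 7) = 1 − P(N ≤ 6) = 1 − Σ_{j=0}^{6} e^(−μ) μ^j/j! ≈ 0.2092.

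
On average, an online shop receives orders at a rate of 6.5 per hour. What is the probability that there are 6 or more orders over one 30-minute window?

Over the interval, μ = 6.5 × 0.5 = 3.25 (a 30-minute window = 0.5 hours).
P(N ≥ 6) = 1 − P(N ≤ 5) = 1 − Σ_{j=0}^{5} e^(−μ) μ^j/j! ≈ 0.1112.

0.1112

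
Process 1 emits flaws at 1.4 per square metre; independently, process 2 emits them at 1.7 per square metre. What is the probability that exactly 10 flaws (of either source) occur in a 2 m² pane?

Independent Poisson processes superpose: combined rate λ = 1.4 + 1.7 = 3.1 per square metre.
Over the interval, μ = 3.1 × 2 = 6.2 (a 2 m² pane = 2 square metres).
P(N = 10) = e^(−6.2) · 6.2^10/10! ≈ 0.0469.

0.0469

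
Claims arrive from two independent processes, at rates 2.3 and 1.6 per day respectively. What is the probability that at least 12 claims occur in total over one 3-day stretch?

0.5037

Independent Poisson processes superpose: combined rate λ = 2.3 + 1.6 = 3.9 per day.
Over the interval, μ = 3.9 × 3 = 11.7 (a 3-day stretch = 3 days).
P(N ≥ 12) = 1 − P(N ≤ 11) ≈ 0.5037.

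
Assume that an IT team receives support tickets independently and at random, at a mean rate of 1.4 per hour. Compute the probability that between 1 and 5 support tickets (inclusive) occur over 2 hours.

0.8741

Over the interval, μ = 1.4 × 2 = 2.8 (2 hours).
P(1 ≤ N ≤ 5) = Σ_{j=1}^{5} e^(−2.8) · 2.8^j/j! ≈ 0.8741.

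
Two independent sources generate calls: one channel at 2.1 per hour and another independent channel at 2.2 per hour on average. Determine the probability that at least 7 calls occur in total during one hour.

Independent Poisson processes superpose: combined rate λ = 2.1 + 2.2 = 4.3 per hour.
So μ = 4.3.
P(N ≥ 7) = 1 − P(N ≤ 6) ≈ 0.1442.

0.1442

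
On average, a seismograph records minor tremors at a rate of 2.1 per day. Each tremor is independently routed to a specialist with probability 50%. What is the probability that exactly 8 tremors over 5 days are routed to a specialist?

Thinning: the tremors that are routed to a specialist themselves form a Poisson process with rate 0.5 × 2.1 = 1.05 per day.
Over the interval, μ = 1.05 × 5 = 5.25 (5 days).
P(N = 8) = e^(−5.25) · 5.25^8/8! ≈ 0.0751.

0.0751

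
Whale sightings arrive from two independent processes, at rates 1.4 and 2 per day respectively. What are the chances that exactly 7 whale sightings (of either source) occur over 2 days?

Independent Poisson processes superpose: combined rate λ = 1.4 + 2 = 3.4 per day.
Over the interval, μ = 3.4 × 2 = 6.8 (2 days).
P(N = 7) = e^(−6.8) · 6.8^7/7! ≈ 0.1486.

0.1486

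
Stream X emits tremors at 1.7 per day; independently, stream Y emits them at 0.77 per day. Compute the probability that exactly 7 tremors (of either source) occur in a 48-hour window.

0.1019

Independent Poisson processes superpose: combined rate λ = 1.7 + 0.77 = 2.47 per day.
Over the interval, μ = 2.47 × 2 = 4.94 (a 48-hour window = 2 days).
P(N = 7) = e^(−4.94) · 4.94^7/7! ≈ 0.1019.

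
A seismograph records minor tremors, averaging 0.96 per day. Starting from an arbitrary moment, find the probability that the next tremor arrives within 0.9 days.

0.5785

Inter-arrival times are exponential with rate λ = 0.96 per day.
P(T ≤ 0.9) = 1 − e^(−λt) = 1 − e^(−0.96 × 0.9) = 1 − e^(−0.864) ≈ 0.5785.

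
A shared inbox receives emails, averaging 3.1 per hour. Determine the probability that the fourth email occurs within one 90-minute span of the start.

Over the interval, μ = 3.1 × 1.5 = 4.65 (a 90-minute span = 1.5 hours).
The fourth arrival falls in the interval iff at least 4 events occur there: P(S_4 ≤ t) = P(N ≥ 4) = 1 − P(N ≤ 3) ≈ 0.6824.

0.6824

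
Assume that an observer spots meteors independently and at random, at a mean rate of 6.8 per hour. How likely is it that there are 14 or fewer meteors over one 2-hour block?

Over the interval, μ = 6.8 × 2 = 13.6 (a 2-hour block = 2 hours).
P(N ≤ 14) = Σ_{j=0}^{14} e^(−μ) μ^j/j! ≈ 0.6128.

0.6128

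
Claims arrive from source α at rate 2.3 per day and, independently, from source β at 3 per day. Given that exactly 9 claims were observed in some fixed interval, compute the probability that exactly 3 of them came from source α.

Given the total, each event is independently from source α with probability p = λ_α/(λ_α+λ_β) = 2.3/5.3 ≈ 0.4340.
So K ~ Binomial(9, 2.3/5.3): P(K = 3) = C(9,3) · (2.3/5.3)^3 · (3/5.3)^6 ≈ 0.2258.

0.2258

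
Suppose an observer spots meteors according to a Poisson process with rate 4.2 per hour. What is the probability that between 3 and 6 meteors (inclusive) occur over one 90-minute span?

0.5084

Over the interval, μ = 4.2 × 1.5 = 6.3 (a 90-minute span = 1.5 hours).
P(3 ≤ N ≤ 6) = Σ_{j=3}^{6} e^(−6.3) · 6.3^j/j! ≈ 0.5084.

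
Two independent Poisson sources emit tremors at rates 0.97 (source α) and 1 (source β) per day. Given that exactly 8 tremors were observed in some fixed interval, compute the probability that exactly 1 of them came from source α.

Given the total, each event is independently from source α with probability p = λ_α/(λ_α+λ_β) = 0.97/1.97 ≈ 0.4924.
So K ~ Binomial(8, 0.97/1.97): P(K = 1) = C(8,1) · (0.97/1.97)^1 · (1/1.97)^7 ≈ 0.0342.

0.0342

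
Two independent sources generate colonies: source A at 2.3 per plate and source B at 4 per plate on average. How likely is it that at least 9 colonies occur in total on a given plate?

Independent Poisson processes superpose: combined rate λ = 2.3 + 4 = 6.3 per plate.
So μ = 6.3.
P(N ≥ 9) = 1 − P(N ≤ 8) ≈ 0.1852.

0.1852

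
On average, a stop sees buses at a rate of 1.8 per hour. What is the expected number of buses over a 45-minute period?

E[N] = λt = 1.8 × 0.75 = 1.35 (a 45-minute period = 0.75 hours).

1.35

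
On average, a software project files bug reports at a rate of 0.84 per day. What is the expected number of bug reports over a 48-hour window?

E[N] = λt = 0.84 × 2 = 1.68 (a 48-hour window = 2 days).

1.68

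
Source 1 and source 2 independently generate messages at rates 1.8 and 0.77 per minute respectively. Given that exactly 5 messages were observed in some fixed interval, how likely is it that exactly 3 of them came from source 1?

0.3084

Given the total, each event is independently from source 1 with probability p = λ_1/(λ_1+λ_2) = 1.8/2.57 ≈ 0.7004.
So K ~ Binomial(5, 1.8/2.57): P(K = 3) = C(5,3) · (1.8/2.57)^3 · (0.77/2.57)^2 ≈ 0.3084.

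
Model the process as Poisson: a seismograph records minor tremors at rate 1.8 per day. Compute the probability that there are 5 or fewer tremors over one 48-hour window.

Over the interval, μ = 1.8 × 2 = 3.6 (a 48-hour window = 2 days).
P(N ≤ 5) = Σ_{j=0}^{5} e^(−μ) μ^j/j! ≈ 0.8441.

0.8441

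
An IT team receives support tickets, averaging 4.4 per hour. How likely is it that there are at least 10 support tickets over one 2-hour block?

Over the interval, μ = 4.4 × 2 = 8.8 (a 2-hour block = 2 hours).
P(N ≥ 10) = 1 − P(N ≤ 9) = 1 − Σ_{j=0}^{9} e^(−μ) μ^j/j! ≈ 0.3863.

0.3863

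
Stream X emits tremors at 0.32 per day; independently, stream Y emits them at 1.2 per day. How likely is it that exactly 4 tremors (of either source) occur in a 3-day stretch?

0.1885

Independent Poisson processes superpose: combined rate λ = 0.32 + 1.2 = 1.52 per day.
Over the interval, μ = 1.52 × 3 = 4.56 (a 3-day stretch = 3 days).
P(N = 4) = e^(−4.56) · 4.56^4/4! ≈ 0.1885.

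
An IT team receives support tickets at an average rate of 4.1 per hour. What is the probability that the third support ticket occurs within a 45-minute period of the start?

Over the interval, μ = 4.1 × 0.75 = 3.075 (a 45-minute period = 0.75 hours).
The third arrival falls in the interval iff at least 3 events occur there: P(S_3 ≤ t) = P(N ≥ 3) = 1 − P(N ≤ 2) ≈ 0.5934.

0.5934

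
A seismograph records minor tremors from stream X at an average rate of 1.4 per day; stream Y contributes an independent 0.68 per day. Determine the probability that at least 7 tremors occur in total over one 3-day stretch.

0.4322

Independent Poisson processes superpose: combined rate λ = 1.4 + 0.68 = 2.08 per day.
Over the interval, μ = 2.08 × 3 = 6.24 (a 3-day stretch = 3 days).
P(N ≥ 7) = 1 − P(N ≤ 6) ≈ 0.4322.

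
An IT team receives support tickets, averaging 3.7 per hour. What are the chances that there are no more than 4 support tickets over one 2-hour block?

Over the interval, μ = 3.7 × 2 = 7.4 (a 2-hour block = 2 hours).
P(N ≤ 4) = Σ_{j=0}^{4} e^(−μ) μ^j/j! ≈ 0.1395.

0.1395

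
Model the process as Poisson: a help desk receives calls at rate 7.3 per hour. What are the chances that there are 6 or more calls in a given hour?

With mean μ = 7.3 per hour,
P(N ≥ 6) = 1 − P(N ≤ 5) = 1 − Σ_{j=0}^{5} e^(−μ) μ^j/j! ≈ 0.7360.

0.7360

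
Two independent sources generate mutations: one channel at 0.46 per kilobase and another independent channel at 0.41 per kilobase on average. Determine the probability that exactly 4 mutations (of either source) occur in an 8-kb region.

Independent Poisson processes superpose: combined rate λ = 0.46 + 0.41 = 0.87 per kilobase.
Over the interval, μ = 0.87 × 8 = 6.96 (an 8-kb region = 8 kilobases).
P(N = 4) = e^(−6.96) · 6.96^4/4! ≈ 0.0928.

0.0928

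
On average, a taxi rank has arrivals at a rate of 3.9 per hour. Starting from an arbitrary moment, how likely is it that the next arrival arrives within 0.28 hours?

0.6645

Inter-arrival times are exponential with rate λ = 3.9 per hour.
P(T ≤ 0.28) = 1 − e^(−λt) = 1 − e^(−3.9 × 0.28) = 1 − e^(−1.092) ≈ 0.6645.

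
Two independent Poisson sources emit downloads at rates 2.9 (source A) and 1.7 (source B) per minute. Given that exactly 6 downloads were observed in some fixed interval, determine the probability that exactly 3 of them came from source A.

0.2529

Given the total, each event is independently from source A with probability p = λ_A/(λ_A+λ_B) = 2.9/4.6 ≈ 0.6304.
So K ~ Binomial(6, 2.9/4.6): P(K = 3) = C(6,3) · (2.9/4.6)^3 · (1.7/4.6)^3 ≈ 0.2529.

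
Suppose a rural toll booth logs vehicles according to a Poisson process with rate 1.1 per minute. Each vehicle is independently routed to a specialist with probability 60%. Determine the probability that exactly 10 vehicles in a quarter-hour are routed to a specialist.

0.1250

Thinning: the vehicles that are routed to a specialist themselves form a Poisson process with rate 0.6 × 1.1 = 0.66 per minute.
Over the interval, μ = 0.66 × 15 = 9.9 (a quarter-hour = 15 minutes).
P(N = 10) = e^(−9.9) · 9.9^10/10! ≈ 0.1250.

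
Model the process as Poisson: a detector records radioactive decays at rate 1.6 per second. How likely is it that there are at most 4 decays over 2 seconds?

0.7806

Over the interval, μ = 1.6 × 2 = 3.2 (2 seconds).
P(N ≤ 4) = Σ_{j=0}^{4} e^(−μ) μ^j/j! ≈ 0.7806.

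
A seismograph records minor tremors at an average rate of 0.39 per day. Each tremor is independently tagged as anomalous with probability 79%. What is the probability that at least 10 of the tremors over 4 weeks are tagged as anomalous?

0.3635

Thinning: the tremors that are tagged as anomalous themselves form a Poisson process with rate 0.79 × 0.39 = 0.3081 per day.
Over the interval, μ = 0.3081 × 28 = 8.6268 (4 weeks = 28 days).
P(N ≥ 10) = 1 − P(N ≤ 9) ≈ 0.3635.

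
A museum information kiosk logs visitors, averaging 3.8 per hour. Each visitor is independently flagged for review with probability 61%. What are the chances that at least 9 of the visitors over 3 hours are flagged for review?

0.2649

Thinning: the visitors that are flagged for review themselves form a Poisson process with rate 0.61 × 3.8 = 2.318 per hour.
Over the interval, μ = 2.318 × 3 = 6.954 (3 hours).
P(N ≥ 9) = 1 − P(N ≤ 8) ≈ 0.2649.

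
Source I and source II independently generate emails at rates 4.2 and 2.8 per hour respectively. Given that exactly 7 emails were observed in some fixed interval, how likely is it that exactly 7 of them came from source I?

Given the total, each event is independently from source I with probability p = λ_I/(λ_I+λ_II) = 4.2/7 = 0.6000.
So K ~ Binomial(7, 4.2/7): P(K = 7) = C(7,7) · (4.2/7)^7 · (2.8/7)^0 ≈ 0.0280.

0.0280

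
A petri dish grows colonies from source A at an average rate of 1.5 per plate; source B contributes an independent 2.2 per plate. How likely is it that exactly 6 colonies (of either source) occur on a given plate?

0.0881

Independent Poisson processes superpose: combined rate λ = 1.5 + 2.2 = 3.7 per plate.
So μ = 3.7.
P(N = 6) = e^(−3.7) · 3.7^6/6! ≈ 0.0881.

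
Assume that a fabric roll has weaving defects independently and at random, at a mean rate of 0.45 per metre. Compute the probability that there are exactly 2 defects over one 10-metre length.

0.1125

Over the interval, μ = 0.45 × 10 = 4.5 (a 10-metre length = 10 metres).
P(N = 2) = e^(−μ) μ^2/2! = e^(−4.5) · 4.5^2/2 ≈ 0.1125.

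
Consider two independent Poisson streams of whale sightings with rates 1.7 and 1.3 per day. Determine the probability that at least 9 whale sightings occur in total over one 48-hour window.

0.1528

Independent Poisson processes superpose: combined rate λ = 1.7 + 1.3 = 3 per day.
Over the interval, μ = 3 × 2 = 6 (a 48-hour window = 2 days).
P(N ≥ 9) = 1 − P(N ≤ 8) ≈ 0.1528.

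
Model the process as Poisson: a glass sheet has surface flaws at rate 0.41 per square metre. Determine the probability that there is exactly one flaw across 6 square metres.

0.2102

Over the interval, μ = 0.41 × 6 = 2.46 (6 square metres).
P(N = 1) = e^(−μ) μ^1/1! = e^(−2.46) · 2.46^1/1 ≈ 0.2102.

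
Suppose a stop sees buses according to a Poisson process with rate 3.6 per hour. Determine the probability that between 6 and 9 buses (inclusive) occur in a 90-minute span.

Over the interval, μ = 3.6 × 1.5 = 5.4 (a 90-minute span = 1.5 hours).
P(6 ≤ N ≤ 9) = Σ_{j=6}^{9} e^(−5.4) · 5.4^j/j! ≈ 0.4051.

0.4051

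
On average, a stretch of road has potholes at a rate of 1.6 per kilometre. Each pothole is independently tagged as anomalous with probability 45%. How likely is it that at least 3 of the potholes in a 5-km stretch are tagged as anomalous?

0.6973

Thinning: the potholes that are tagged as anomalous themselves form a Poisson process with rate 0.45 × 1.6 = 0.72 per kilometre.
Over the interval, μ = 0.72 × 5 = 3.6 (a 5-km stretch = 5 kilometres).
P(N ≥ 3) = 1 − P(N ≤ 2) ≈ 0.6973.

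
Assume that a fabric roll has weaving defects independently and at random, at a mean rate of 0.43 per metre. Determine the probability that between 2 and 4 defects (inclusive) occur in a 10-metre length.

Over the interval, μ = 0.43 × 10 = 4.3 (a 10-metre length = 10 metres).
P(2 ≤ N ≤ 4) = Σ_{j=2}^{4} e^(−4.3) · 4.3^j/j! ≈ 0.4985.

0.4985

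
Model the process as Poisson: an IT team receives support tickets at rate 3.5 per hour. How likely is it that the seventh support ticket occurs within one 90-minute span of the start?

0.2752

Over the interval, μ = 3.5 × 1.5 = 5.25 (a 90-minute span = 1.5 hours).
The seventh arrival falls in the interval iff at least 7 events occur there: P(S_7 ≤ t) = P(N ≥ 7) = 1 − P(N ≤ 6) ≈ 0.2752.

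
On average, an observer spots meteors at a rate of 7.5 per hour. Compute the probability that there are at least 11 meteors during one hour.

0.1378

With mean μ = 7.5 per hour,
P(N ≥ 11) = 1 − P(N ≤ 10) = 1 − Σ_{j=0}^{10} e^(−μ) μ^j/j! ≈ 0.1378.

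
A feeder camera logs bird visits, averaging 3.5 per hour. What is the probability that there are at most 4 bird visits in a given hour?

0.7254

With mean μ = 3.5 per hour,
P(N ≤ 4) = Σ_{j=0}^{4} e^(−μ) μ^j/j! ≈ 0.7254.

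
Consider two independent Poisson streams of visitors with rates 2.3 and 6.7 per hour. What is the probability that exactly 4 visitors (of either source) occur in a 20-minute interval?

0.1680

Independent Poisson processes superpose: combined rate λ = 2.3 + 6.7 = 9 per hour.
Over the interval, μ = 9 × 1/3 = 3 (a 20-minute interval = 1/3 hours).
P(N = 4) = e^(−3) · 3^4/4! ≈ 0.1680.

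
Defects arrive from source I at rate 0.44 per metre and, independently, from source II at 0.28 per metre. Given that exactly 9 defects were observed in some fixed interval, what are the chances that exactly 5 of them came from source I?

0.2456

Given the total, each event is independently from source I with probability p = λ_I/(λ_I+λ_II) = 0.44/0.72 ≈ 0.6111.
So K ~ Binomial(9, 0.44/0.72): P(K = 5) = C(9,5) · (0.44/0.72)^5 · (0.28/0.72)^4 ≈ 0.2456.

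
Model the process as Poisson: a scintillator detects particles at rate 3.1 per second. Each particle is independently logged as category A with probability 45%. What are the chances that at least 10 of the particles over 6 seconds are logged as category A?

Thinning: the particles that are logged as category A themselves form a Poisson process with rate 0.45 × 3.1 = 1.395 per second.
Over the interval, μ = 1.395 × 6 = 8.37 (6 seconds).
P(N ≥ 10) = 1 − P(N ≤ 9) ≈ 0.3302.

0.3302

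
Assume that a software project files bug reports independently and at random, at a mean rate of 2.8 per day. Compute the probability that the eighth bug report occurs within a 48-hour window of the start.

Over the interval, μ = 2.8 × 2 = 5.6 (a 48-hour window = 2 days).
The eighth arrival falls in the interval iff at least 8 events occur there: P(S_8 ≤ t) = P(N ≥ 8) = 1 − P(N ≤ 7) ≈ 0.2030.

0.2030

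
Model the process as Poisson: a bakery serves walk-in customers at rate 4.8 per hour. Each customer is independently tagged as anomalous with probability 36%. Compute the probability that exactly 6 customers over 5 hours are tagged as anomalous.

0.1022

Thinning: the customers that are tagged as anomalous themselves form a Poisson process with rate 0.36 × 4.8 = 1.728 per hour.
Over the interval, μ = 1.728 × 5 = 8.64 (5 hours).
P(N = 6) = e^(−8.64) · 8.64^6/6! ≈ 0.1022.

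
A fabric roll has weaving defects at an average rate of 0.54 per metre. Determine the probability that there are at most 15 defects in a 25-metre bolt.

0.7178

Over the interval, μ = 0.54 × 25 = 13.5 (a 25-metre bolt = 25 metres).
P(N ≤ 15) = Σ_{j=0}^{15} e^(−μ) μ^j/j! ≈ 0.7178.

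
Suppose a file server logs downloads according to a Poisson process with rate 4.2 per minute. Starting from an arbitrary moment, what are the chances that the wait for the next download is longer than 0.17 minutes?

The wait for the next event is exponential with rate λ = 4.2 per minute.
P(T > 0.17) = e^(−λt) = e^(−4.2 × 0.17) = e^(−0.714) ≈ 0.4897.

0.4897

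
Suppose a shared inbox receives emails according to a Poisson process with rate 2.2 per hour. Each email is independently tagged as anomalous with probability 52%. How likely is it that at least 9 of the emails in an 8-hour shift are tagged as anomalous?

Thinning: the emails that are tagged as anomalous themselves form a Poisson process with rate 0.52 × 2.2 = 1.144 per hour.
Over the interval, μ = 1.144 × 8 = 9.152 (an 8-hour shift = 8 hours).
P(N ≥ 9) = 1 − P(N ≤ 8) ≈ 0.5642.

0.5642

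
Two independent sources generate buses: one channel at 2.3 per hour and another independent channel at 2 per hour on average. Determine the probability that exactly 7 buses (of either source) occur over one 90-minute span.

0.1456

Independent Poisson processes superpose: combined rate λ = 2.3 + 2 = 4.3 per hour.
Over the interval, μ = 4.3 × 1.5 = 6.45 (a 90-minute span = 1.5 hours).
P(N = 7) = e^(−6.45) · 6.45^7/7! ≈ 0.1456.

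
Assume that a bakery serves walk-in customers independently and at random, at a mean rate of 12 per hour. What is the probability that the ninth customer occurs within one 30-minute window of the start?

Over the interval, μ = 12 × 0.5 = 6 (a 30-minute window = 0.5 hours).
The ninth arrival falls in the interval iff at least 9 events occur there: P(S_9 ≤ t) = P(N ≥ 9) = 1 − P(N ≤ 8) ≈ 0.1528.

0.1528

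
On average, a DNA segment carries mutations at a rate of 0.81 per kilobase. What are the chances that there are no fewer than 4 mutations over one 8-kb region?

Over the interval, μ = 0.81 × 8 = 6.48 (an 8-kb region = 8 kilobases).
P(N ≥ 4) = 1 − P(N ≤ 3) = 1 − Σ_{j=0}^{3} e^(−μ) μ^j/j! ≈ 0.8868.

0.8868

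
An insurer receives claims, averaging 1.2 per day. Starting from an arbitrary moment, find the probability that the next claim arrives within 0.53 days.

Inter-arrival times are exponential with rate λ = 1.2 per day.
P(T ≤ 0.53) = 1 − e^(−λt) = 1 − e^(−1.2 × 0.53) = 1 − e^(−0.636) ≈ 0.4706.

0.4706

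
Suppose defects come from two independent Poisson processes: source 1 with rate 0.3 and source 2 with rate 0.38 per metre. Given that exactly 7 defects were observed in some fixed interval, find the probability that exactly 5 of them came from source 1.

0.1096

Given the total, each event is independently from source 1 with probability p = λ_1/(λ_1+λ_2) = 0.3/0.68 ≈ 0.4412.
So K ~ Binomial(7, 0.3/0.68): P(K = 5) = C(7,5) · (0.3/0.68)^5 · (0.38/0.68)^2 ≈ 0.1096.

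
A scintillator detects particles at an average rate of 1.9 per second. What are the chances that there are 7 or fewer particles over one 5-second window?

0.2687

Over the interval, μ = 1.9 × 5 = 9.5 (a 5-second window = 5 seconds).
P(N ≤ 7) = Σ_{j=0}^{7} e^(−μ) μ^j/j! ≈ 0.2687.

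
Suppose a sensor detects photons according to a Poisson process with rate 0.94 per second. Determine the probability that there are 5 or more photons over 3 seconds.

0.1555

Over the interval, μ = 0.94 × 3 = 2.82 (3 seconds).
P(N ≥ 5) = 1 − P(N ≤ 4) = 1 − Σ_{j=0}^{4} e^(−μ) μ^j/j! ≈ 0.1555.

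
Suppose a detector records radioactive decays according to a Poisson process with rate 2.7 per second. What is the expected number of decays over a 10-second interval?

E[N] = λt = 2.7 × 10 = 27 (a 10-second interval = 10 seconds).

27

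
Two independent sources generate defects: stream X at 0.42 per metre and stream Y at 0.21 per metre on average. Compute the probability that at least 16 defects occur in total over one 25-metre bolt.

Independent Poisson processes superpose: combined rate λ = 0.42 + 0.21 = 0.63 per metre.
Over the interval, μ = 0.63 × 25 = 15.75 (a 25-metre bolt = 25 metres).
P(N ≥ 16) = 1 − P(N ≤ 15) ≈ 0.5083.

0.5083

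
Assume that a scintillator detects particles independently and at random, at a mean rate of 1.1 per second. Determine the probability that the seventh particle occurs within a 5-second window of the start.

Over the interval, μ = 1.1 × 5 = 5.5 (a 5-second window = 5 seconds).
The seventh arrival falls in the interval iff at least 7 events occur there: P(S_7 ≤ t) = P(N ≥ 7) = 1 − P(N ≤ 6) ≈ 0.3140.

0.3140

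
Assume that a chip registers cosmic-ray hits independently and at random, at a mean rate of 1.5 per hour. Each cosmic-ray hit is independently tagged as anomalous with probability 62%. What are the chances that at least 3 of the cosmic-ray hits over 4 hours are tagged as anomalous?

Thinning: the cosmic-ray hits that are tagged as anomalous themselves form a Poisson process with rate 0.62 × 1.5 = 0.93 per hour.
Over the interval, μ = 0.93 × 4 = 3.72 (4 hours).
P(N ≥ 3) = 1 − P(N ≤ 2) ≈ 0.7179.

0.7179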